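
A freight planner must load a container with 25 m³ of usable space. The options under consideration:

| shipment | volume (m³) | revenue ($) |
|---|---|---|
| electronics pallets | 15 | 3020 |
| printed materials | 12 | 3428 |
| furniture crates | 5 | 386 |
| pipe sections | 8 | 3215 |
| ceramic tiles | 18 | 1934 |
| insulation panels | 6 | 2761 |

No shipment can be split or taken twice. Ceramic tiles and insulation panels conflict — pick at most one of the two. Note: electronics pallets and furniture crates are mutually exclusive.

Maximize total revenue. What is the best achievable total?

7029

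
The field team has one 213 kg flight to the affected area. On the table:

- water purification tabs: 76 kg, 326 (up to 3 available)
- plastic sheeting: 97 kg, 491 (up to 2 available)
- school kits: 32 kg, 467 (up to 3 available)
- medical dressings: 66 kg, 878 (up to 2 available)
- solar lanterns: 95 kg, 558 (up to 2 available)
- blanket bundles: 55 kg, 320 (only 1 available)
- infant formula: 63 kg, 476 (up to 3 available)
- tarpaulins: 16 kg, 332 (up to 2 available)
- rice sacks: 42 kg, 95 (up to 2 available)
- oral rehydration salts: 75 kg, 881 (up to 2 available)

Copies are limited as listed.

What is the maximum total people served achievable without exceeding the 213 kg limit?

Ranking by ratio (people served/kg): tarpaulins 20.75, school kits 14.59, medical dressings 13.30.
A density-first pass picks 3×school kits + medical dressings + 2×tarpaulins — 2943 at 194 kg.
Replace school kits and tarpaulins with medical dressings: the trade gains 79 net, giving 3022 at 212 kg.

3022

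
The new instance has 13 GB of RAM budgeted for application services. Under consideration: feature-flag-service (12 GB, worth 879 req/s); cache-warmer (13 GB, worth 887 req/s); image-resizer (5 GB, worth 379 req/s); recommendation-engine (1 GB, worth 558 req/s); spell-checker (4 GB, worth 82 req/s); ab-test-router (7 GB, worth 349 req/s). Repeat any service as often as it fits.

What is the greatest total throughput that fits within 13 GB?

Taking 13×recommendation-engine: 13 GB used, 7254 in throughput.
Nothing else within 13 GB beats 7254.

7254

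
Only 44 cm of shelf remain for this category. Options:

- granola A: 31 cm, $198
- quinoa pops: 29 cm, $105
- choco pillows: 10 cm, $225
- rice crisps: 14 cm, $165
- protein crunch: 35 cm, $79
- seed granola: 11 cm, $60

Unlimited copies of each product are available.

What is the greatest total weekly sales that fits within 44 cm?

4×choco pillows uses 40 of the 44 cm and totals 900.
Every other selection either busts 44 cm or fails to beat 900.

900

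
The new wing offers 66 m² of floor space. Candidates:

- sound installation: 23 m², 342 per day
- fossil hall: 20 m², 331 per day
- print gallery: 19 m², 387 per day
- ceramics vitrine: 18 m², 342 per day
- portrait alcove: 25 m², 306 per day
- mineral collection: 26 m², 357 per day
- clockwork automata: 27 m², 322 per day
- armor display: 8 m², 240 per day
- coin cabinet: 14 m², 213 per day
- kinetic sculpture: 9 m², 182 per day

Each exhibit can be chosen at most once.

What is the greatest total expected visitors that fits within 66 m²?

1300

Taking the top-ratio exhibits first gives print gallery + ceramics vitrine + armor display + kinetic sculpture for 1151 (54 m²).
The 9 m² tied up in kinetic sculpture is better spent on fossil hall — total rises to 1300 (65 m²).
Runner-up fossil hall + print gallery + ceramics vitrine + kinetic sculpture tops out at 1242.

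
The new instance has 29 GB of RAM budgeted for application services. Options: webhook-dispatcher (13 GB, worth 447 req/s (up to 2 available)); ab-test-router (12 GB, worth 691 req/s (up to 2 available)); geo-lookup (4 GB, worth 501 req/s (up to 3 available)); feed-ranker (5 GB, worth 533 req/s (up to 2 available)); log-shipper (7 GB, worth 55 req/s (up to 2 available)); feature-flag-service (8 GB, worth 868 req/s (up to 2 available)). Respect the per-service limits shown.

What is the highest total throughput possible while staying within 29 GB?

3271

A density-first pass picks 3×geo-lookup + 2×feature-flag-service — 3239 at 28 GB.
Dropping geo-lookup frees 4 GB; slotting in feed-ranker (5 GB) lifts the total to 3271 at 29 GB.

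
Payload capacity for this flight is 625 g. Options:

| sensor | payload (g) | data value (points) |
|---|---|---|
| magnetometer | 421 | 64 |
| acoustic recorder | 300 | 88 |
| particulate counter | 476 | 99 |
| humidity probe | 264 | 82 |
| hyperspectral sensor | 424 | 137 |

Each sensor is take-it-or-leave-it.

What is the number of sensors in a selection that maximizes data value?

Optimal total is 170.
acoustic recorder + humidity probe hits 170 at 564 g.
Any selection reaching 170 contains exactly 2 sensors.

2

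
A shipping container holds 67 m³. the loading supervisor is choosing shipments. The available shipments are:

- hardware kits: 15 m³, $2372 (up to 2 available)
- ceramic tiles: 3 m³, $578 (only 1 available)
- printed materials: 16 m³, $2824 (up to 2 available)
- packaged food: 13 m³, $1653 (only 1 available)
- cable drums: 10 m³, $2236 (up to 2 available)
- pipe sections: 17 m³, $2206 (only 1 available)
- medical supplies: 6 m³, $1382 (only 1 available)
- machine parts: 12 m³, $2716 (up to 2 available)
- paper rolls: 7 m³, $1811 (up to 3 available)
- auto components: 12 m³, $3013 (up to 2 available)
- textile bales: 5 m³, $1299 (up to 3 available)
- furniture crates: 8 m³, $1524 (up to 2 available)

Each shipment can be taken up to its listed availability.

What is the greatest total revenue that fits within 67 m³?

16773

Greedy by ratio would take medical supplies + 3×paper rolls + 2×auto components + 3×textile bales: 66 m³ used, total 16738.
Replace medical supplies and textile bales with machine parts: the trade gains 35 net, giving 16773 at 67 m³.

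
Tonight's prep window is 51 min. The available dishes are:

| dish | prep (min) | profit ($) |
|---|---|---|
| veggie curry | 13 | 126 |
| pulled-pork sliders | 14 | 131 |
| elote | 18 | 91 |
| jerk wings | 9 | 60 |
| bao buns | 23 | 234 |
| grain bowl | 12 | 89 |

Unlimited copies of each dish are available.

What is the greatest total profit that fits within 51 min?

496

By profit per min: bao buns 10.17, veggie curry 9.69, pulled-pork sliders 9.36 lead.
The ratio heuristic lands on 2×bao buns (468) but leaves 5 min idle.
Dropping bao buns frees 23 min; slotting in 2×pulled-pork sliders (28 min) lifts the total to 496 at 51 min.
No other feasible combination exceeds 496.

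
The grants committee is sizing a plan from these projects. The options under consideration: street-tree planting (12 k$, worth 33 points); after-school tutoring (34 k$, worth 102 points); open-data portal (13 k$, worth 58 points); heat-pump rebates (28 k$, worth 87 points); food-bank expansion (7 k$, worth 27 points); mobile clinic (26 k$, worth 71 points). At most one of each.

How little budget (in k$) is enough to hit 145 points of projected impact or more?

Minimise k$ subject to total projected impact ≥ 145.
open-data portal + heat-pump rebates: 145 projected impact at 41 k$.
Below 41 k$ the best achievable stays under 145.

41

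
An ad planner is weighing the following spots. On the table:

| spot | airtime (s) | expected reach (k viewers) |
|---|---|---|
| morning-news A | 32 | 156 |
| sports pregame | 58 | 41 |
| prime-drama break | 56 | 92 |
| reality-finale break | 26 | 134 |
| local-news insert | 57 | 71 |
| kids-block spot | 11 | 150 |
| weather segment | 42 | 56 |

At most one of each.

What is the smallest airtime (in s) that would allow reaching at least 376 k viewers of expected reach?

Minimise s subject to total expected reach ≥ 376.
morning-news A + reality-finale break + kids-block spot: 440 expected reach at 69 s.
Any bundle with less than 69 s falls short of 376.

69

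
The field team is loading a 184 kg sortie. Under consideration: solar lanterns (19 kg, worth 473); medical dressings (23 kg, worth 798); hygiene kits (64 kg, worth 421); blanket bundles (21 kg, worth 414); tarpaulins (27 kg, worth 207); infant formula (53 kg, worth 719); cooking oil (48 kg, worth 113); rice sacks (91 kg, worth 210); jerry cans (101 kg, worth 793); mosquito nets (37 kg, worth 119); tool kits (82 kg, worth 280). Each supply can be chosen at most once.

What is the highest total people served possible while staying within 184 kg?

Ranking by ratio (people served/kg): medical dressings 34.70, solar lanterns 24.89, blanket bundles 19.71.
Taking the top-ratio supplies first gives solar lanterns + medical dressings + blanket bundles + tarpaulins + infant formula + mosquito nets for 2730 (180 kg).
The 64 kg tied up in tarpaulins and mosquito nets is better spent on hygiene kits — total rises to 2825 (180 kg).
The closest alternative, solar lanterns + medical dressings + blanket bundles + tarpaulins + infant formula + mosquito nets, reaches only 2730.

2825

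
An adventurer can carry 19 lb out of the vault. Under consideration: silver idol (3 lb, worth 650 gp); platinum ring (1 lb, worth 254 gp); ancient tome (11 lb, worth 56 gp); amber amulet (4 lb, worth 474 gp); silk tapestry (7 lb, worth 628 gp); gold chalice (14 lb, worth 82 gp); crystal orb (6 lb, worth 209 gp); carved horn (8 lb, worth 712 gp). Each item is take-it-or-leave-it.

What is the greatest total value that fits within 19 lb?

Taking the top-ratio items first gives silver idol + platinum ring + amber amulet + silk tapestry for 2006 (15 lb).
The 4 lb tied up in amber amulet is better spent on carved horn — total rises to 2244 (19 lb).
The closest alternative, silver idol + platinum ring + amber amulet + carved horn, reaches only 2090.

2244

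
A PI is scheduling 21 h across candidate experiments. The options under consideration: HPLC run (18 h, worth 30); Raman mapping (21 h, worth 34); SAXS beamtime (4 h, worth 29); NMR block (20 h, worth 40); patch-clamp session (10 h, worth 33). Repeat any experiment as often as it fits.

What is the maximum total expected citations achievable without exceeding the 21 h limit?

145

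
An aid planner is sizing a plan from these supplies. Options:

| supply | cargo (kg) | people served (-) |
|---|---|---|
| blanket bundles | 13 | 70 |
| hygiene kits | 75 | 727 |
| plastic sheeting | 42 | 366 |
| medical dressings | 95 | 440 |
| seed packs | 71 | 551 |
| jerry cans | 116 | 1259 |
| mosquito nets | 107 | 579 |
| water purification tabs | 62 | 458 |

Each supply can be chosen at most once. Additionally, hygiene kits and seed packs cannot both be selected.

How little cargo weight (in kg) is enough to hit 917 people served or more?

Minimise kg subject to total people served ≥ 917.
Taking plastic sheeting + seed packs gives 917 (≥ 917) for 113 kg.
Any bundle with less than 113 kg falls short of 917.

113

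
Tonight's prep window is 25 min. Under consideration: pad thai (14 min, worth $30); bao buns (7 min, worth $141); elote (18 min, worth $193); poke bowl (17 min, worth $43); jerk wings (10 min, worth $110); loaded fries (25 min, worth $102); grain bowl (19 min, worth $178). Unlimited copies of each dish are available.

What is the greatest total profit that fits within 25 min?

423

The ratio ordering already packs tightly: 3×bao buns, 21 min, 423.
Every other selection either busts 25 min or fails to beat 423.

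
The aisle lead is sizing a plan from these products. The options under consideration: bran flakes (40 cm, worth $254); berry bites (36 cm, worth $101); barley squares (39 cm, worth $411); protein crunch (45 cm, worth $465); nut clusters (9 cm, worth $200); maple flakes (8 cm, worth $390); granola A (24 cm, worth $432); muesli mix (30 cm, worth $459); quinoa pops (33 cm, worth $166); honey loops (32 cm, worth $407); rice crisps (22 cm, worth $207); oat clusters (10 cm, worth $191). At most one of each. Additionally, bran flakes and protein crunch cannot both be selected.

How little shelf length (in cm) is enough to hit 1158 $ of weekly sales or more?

51

Look for the lowest-shelf combination reaching 1158.
Taking nut clusters + maple flakes + granola A + oat clusters gives 1213 (≥ 1158) for 51 cm.
Below 51 cm the best achievable stays under 1158.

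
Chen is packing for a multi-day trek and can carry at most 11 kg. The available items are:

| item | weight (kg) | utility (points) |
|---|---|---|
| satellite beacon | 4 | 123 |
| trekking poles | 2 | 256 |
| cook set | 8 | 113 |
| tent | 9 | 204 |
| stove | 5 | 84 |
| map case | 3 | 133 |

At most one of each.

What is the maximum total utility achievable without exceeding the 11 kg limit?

512

By utility per kg: trekking poles 128.00, map case 44.33, satellite beacon 30.75, tent 22.67 lead.
Taking satellite beacon + trekking poles + map case: 9 kg used, 512 in utility.
That's the maximum — no swap from here does better than 512.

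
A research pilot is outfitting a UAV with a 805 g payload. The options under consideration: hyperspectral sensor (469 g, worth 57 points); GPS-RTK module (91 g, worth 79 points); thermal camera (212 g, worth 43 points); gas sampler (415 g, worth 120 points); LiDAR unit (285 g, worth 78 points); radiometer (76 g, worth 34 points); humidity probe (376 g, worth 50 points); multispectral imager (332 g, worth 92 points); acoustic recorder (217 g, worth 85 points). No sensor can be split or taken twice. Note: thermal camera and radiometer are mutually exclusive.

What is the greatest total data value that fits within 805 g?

The ratio ordering already packs tightly: GPS-RTK module + gas sampler + radiometer + acoustic recorder, 799 g, 318.

318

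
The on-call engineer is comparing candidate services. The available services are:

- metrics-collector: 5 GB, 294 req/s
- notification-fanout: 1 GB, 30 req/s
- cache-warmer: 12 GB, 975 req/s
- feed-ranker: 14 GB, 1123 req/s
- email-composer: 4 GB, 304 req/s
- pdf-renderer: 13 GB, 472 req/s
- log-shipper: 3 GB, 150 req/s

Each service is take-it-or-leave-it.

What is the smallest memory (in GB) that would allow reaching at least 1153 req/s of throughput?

Look for the lowest-memory combination reaching 1153.
notification-fanout + feed-ranker: 1153 throughput at 15 GB.
Below 15 GB the best achievable stays under 1153.

15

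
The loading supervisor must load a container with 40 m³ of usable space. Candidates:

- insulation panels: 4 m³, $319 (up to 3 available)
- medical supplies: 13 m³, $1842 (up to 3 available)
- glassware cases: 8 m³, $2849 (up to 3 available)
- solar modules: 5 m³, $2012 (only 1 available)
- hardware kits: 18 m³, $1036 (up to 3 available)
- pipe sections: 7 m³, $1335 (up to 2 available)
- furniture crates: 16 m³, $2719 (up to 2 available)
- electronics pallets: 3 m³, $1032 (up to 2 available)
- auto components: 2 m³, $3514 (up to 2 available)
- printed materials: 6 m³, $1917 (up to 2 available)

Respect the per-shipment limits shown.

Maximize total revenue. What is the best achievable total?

The ratio ordering already packs tightly: 3×glassware cases + solar modules + 2×electronics pallets + 2×auto components, 39 m³, 19651.
Every other selection either busts 40 m³ or exceeds an availability limit or fails to beat 19651.

19651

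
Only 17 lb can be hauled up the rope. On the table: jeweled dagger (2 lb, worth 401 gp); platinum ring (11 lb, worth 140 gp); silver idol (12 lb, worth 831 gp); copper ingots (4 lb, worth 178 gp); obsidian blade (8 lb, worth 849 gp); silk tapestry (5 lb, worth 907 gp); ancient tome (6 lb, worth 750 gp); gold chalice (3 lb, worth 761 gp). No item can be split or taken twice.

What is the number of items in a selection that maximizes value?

4

The maximum value within 17 lb is 2819.
jeweled dagger + silk tapestry + ancient tome + gold chalice hits 2819 at 16 lb.
Every optimal selection uses 4 items.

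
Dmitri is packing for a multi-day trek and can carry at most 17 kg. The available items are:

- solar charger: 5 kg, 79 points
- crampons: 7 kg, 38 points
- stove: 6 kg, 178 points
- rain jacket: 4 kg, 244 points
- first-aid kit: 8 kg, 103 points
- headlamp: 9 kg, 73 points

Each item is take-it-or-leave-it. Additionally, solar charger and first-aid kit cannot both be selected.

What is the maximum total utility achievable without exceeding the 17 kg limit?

Ranking by ratio (utility/kg): rain jacket 61.00, stove 29.67, solar charger 15.80, first-aid kit 12.88.
The ratio ordering already packs tightly: solar charger + stove + rain jacket, 15 kg, 501.

501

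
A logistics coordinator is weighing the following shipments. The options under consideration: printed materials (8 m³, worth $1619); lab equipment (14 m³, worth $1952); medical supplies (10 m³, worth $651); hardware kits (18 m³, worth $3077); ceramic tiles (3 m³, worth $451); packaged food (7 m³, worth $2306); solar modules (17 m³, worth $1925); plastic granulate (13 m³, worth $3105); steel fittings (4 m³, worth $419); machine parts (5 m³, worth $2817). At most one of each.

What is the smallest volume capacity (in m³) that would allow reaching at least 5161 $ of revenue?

Need the lightest bundle worth ≥ 5161.
ceramic tiles + packaged food + machine parts: 5574 revenue at 15 m³.
No combination under 15 m³ hits 5161.

15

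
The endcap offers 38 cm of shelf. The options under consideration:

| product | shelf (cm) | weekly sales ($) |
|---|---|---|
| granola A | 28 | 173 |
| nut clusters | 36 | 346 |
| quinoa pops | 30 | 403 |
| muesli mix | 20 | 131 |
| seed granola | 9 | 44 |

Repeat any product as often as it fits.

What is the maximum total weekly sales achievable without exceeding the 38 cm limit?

403

Taking quinoa pops: 30 cm used, 403 in weekly sales.
The spare 8 cm is too small for any remaining product, and no exchange beats 403.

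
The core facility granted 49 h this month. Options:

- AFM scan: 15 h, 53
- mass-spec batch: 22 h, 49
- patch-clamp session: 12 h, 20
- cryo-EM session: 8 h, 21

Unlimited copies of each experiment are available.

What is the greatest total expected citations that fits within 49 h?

The ratio ordering already packs tightly: 3×AFM scan, 45 h, 159.
Every other selection either busts 49 h or fails to beat 159.

159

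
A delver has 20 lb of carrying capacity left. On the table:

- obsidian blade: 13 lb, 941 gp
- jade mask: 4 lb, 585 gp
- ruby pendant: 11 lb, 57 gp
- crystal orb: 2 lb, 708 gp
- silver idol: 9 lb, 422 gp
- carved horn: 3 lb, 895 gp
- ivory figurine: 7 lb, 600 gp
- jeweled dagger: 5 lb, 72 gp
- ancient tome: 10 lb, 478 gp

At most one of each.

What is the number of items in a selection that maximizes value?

The maximum value within 20 lb is 2788.
jade mask + crystal orb + carved horn + ivory figurine hits 2788 at 16 lb.
Any selection reaching 2788 contains exactly 4 items.

4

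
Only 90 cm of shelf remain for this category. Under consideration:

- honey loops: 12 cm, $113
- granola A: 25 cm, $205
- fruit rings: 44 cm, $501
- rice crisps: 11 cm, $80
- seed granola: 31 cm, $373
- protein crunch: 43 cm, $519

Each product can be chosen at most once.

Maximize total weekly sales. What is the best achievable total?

1020

Filling by ratio: honey loops + seed granola + protein crunch for 1005, with 4 cm left unused.
Dropping honey loops and seed granola frees 43 cm; slotting in fruit rings (44 cm) lifts the total to 1020 at 87 cm.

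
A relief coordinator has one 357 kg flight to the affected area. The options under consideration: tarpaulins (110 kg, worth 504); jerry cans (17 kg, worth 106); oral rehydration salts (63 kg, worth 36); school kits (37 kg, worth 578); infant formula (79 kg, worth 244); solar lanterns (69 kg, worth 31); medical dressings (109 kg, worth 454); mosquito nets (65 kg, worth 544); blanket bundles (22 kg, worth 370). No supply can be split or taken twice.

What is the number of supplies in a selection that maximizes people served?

Optimal total is 2450.
tarpaulins + school kits + medical dressings + mosquito nets + blanket bundles hits 2450 at 343 kg.
Every optimal selection uses 5 supplies.

5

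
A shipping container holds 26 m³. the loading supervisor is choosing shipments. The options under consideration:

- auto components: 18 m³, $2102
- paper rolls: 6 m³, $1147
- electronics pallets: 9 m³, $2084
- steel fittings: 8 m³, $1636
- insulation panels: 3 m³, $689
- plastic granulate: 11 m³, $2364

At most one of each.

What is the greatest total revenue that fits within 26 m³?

5595

A density-first pass picks electronics pallets + insulation panels + plastic granulate — 5137 at 23 m³.
Dropping insulation panels frees 3 m³; slotting in paper rolls (6 m³) lifts the total to 5595 at 26 m³.
The closest alternative, paper rolls + electronics pallets + steel fittings + insulation panels, reaches only 5556.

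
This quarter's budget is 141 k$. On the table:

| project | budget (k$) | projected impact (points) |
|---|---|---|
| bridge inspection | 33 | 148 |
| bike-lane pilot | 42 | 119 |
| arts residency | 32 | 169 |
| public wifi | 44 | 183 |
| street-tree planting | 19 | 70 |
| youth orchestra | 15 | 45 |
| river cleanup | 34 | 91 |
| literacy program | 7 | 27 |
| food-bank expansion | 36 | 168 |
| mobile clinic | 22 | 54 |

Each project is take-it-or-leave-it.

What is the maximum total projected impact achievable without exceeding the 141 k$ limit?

617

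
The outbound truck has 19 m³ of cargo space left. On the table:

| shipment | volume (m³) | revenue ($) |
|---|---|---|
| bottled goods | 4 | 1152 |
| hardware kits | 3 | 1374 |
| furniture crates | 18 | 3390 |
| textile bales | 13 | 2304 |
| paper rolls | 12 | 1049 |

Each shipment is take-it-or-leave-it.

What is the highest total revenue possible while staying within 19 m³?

Ranking by ratio (revenue/m³): hardware kits 458.00, bottled goods 288.00, furniture crates 188.33, textile bales 177.23.
Greedy by ratio would take bottled goods + hardware kits + paper rolls: 19 m³ used, total 3575.
The 16 m³ tied up in bottled goods and paper rolls is better spent on textile bales — total rises to 3678 (16 m³).

3678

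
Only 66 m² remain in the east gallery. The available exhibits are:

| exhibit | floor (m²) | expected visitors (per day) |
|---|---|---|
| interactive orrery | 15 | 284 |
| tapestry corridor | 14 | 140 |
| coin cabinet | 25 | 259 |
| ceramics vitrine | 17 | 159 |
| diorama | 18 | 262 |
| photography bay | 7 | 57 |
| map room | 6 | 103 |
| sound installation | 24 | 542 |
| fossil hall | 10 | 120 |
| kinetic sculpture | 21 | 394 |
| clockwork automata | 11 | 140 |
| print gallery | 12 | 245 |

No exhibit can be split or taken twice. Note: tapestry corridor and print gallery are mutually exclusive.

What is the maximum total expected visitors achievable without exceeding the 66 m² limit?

1323

A density-first pass picks interactive orrery + photography bay + map room + sound installation + print gallery — 1231 at 64 m².
The 19 m² tied up in photography bay and print gallery is better spent on kinetic sculpture — total rises to 1323 (66 m²).
An exhaustive check of the 4096 subsets confirms 1323.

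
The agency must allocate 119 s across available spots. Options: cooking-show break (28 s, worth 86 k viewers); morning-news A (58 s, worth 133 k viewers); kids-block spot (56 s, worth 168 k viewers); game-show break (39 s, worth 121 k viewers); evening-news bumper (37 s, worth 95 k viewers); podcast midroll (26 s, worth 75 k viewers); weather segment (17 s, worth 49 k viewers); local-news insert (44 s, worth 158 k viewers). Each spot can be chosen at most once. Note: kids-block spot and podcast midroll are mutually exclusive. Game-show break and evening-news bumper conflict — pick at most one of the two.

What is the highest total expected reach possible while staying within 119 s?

375

Ranking by ratio (expected reach/s): local-news insert 3.59, game-show break 3.10, cooking-show break 3.07.
A density-first pass picks cooking-show break + game-show break + local-news insert — 365 at 111 s.
Dropping cooking-show break and game-show break frees 67 s; slotting in kids-block spot + weather segment (73 s) lifts the total to 375 at 117 s.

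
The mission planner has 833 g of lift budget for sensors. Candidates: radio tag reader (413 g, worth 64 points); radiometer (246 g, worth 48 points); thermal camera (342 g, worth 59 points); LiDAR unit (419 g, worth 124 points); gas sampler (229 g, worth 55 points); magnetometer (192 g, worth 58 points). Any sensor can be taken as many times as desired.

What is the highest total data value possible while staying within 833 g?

240

Density check — magnetometer 0.30, LiDAR unit 0.30, gas sampler 0.24 are the best per g.
Greedy by ratio would take 4×magnetometer: 768 g used, total 232.
Replace 2×magnetometer with LiDAR unit: the trade gains 8 net, giving 240 at 803 g.
Every other selection either busts 833 g or fails to beat 240.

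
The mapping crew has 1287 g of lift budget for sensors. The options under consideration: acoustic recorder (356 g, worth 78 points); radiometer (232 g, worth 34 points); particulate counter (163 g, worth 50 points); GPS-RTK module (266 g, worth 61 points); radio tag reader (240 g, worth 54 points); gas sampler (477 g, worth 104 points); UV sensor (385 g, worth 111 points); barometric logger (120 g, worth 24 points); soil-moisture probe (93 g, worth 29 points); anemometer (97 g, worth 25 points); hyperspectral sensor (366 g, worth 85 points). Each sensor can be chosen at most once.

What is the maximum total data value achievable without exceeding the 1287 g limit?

Filling by ratio: particulate counter + UV sensor + barometric logger + soil-moisture probe + anemometer + hyperspectral sensor for 324, with 63 g left unused.
Dropping barometric logger and anemometer frees 217 g; slotting in GPS-RTK module (266 g) lifts the total to 336 at 1273 g.
Next best is particulate counter + GPS-RTK module + UV sensor + anemometer + hyperspectral sensor at 332 (1277 g) — short by 4.

336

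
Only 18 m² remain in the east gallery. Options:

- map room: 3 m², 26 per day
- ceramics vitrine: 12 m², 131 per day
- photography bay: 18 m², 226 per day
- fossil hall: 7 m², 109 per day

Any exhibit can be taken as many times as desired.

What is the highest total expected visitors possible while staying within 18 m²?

Taking map room + 2×fossil hall: 17 m² used, 244 in expected visitors.
Nothing else within 18 m² beats 244.

244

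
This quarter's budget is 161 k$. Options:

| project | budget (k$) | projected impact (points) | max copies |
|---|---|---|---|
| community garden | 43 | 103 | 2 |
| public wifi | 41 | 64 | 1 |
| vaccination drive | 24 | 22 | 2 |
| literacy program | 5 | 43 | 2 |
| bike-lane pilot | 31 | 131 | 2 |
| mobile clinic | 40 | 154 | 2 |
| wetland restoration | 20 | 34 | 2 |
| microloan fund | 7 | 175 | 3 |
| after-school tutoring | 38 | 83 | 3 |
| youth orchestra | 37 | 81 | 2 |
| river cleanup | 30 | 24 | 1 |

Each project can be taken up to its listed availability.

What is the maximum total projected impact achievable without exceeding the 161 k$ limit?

1061

Density check — microloan fund 25.00, literacy program 8.60, bike-lane pilot 4.23, mobile clinic 3.85 are the best per k$.
Taking 2×literacy program + 2×bike-lane pilot + mobile clinic + wetland restoration + 3×microloan fund: 153 k$ used, 1061 in projected impact.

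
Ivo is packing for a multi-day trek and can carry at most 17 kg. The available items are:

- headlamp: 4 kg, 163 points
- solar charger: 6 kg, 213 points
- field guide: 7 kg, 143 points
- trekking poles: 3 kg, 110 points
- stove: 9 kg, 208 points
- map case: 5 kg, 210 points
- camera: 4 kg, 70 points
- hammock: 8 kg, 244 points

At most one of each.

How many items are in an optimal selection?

3

Optimal total is 617.
One optimal bundle: headlamp + map case + hammock (17 kg).
Every optimal selection uses 3 items.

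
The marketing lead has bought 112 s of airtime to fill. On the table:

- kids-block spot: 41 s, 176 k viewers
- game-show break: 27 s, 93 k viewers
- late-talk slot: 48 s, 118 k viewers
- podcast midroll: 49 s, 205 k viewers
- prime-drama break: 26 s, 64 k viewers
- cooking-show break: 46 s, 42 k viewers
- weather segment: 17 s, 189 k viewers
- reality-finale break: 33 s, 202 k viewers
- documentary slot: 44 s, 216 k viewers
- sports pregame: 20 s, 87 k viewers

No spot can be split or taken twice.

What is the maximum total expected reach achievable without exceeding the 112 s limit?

Density check — weather segment 11.12, reality-finale break 6.12, documentary slot 4.91, sports pregame 4.35 are the best per s.
The ratio heuristic lands on weather segment + reality-finale break + documentary slot (607) but leaves 18 s idle.
Dropping documentary slot frees 44 s; slotting in kids-block spot + sports pregame (61 s) lifts the total to 654 at 111 s.
No other feasible combination exceeds 654.

654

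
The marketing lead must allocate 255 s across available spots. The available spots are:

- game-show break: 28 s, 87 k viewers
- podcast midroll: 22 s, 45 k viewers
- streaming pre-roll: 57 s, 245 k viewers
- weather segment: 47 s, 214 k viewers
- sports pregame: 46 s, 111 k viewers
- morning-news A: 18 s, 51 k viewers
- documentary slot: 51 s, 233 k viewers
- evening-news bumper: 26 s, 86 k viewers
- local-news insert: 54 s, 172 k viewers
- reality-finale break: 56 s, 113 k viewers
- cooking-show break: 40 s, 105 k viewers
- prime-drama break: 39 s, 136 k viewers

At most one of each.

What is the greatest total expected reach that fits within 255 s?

1002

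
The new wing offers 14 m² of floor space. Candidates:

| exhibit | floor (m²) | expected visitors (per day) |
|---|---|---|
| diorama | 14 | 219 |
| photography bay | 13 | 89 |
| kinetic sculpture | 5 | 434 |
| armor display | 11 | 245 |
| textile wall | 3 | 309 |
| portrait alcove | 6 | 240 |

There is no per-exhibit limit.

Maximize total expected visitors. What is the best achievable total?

Taking the top-ratio exhibits first gives 4×textile wall for 1236 (12 m²).
The 3 m² tied up in textile wall is better spent on kinetic sculpture — total rises to 1361 (14 m²).
Every other selection either busts 14 m² or fails to beat 1361.

1361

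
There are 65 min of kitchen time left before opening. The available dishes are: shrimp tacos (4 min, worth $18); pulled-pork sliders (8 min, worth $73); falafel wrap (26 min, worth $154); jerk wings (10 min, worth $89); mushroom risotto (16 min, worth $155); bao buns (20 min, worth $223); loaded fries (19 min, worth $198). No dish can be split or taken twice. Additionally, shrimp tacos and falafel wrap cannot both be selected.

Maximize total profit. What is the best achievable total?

665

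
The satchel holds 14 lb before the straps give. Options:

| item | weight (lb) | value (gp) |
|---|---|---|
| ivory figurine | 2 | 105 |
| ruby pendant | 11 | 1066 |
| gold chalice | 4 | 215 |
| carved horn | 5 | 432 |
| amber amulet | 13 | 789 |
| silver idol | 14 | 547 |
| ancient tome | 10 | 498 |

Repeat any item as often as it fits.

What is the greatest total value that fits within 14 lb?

1171

Taking ivory figurine + ruby pendant: 13 lb used, 1171 in value.
No other feasible combination exceeds 1171.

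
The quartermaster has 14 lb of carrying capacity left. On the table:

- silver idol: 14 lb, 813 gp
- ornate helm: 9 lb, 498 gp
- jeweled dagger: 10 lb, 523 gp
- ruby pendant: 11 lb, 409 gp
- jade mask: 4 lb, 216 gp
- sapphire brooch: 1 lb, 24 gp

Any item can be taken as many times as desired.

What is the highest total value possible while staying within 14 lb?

Taking silver idol: 14 lb used, 813 in value.
That's the maximum — no swap from here does better than 813.

813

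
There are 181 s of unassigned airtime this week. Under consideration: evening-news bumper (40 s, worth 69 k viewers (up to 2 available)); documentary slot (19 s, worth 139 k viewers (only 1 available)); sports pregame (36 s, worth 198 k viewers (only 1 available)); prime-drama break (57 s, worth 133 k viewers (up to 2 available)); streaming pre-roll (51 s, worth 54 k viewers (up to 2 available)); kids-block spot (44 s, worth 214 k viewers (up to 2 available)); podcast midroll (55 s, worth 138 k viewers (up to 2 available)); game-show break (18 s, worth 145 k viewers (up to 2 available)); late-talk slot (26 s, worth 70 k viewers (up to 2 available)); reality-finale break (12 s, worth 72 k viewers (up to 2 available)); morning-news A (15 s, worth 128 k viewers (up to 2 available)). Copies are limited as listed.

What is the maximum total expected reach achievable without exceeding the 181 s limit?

1169

Density check — morning-news A 8.53, game-show break 8.06, documentary slot 7.32 are the best per s.
Filling by ratio: documentary slot + sports pregame + 2×game-show break + late-talk slot + 2×reality-finale break + 2×morning-news A for 1097, with 10 s left unused.
Replace late-talk slot and reality-finale break with kids-block spot: the trade gains 72 net, giving 1169 at 177 s.
Nothing else within 181 s beats 1169.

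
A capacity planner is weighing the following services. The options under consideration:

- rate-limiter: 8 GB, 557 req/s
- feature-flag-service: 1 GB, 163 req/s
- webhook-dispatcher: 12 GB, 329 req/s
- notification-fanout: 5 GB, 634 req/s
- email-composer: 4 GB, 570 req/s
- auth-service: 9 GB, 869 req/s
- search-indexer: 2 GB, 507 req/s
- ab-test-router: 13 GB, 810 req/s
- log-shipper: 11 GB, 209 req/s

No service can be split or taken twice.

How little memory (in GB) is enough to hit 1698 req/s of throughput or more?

11

Need the lightest bundle worth ≥ 1698.
notification-fanout + email-composer + search-indexer: 1711 throughput at 11 GB.
No combination under 11 GB hits 1698.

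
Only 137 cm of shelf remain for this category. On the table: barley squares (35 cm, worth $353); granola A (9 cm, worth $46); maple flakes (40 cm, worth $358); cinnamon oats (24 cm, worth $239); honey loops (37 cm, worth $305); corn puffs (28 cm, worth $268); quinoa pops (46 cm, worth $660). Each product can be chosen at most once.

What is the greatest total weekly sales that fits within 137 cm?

By weekly sales per cm: quinoa pops 14.35, barley squares 10.09, cinnamon oats 9.96 lead.
The ratio ordering already packs tightly: barley squares + cinnamon oats + corn puffs + quinoa pops, 133 cm, 1520.

1520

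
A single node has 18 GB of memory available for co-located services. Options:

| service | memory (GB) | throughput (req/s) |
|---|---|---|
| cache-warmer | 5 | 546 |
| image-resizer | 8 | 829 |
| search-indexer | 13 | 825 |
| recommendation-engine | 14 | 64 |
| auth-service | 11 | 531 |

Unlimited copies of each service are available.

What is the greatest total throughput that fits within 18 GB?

1921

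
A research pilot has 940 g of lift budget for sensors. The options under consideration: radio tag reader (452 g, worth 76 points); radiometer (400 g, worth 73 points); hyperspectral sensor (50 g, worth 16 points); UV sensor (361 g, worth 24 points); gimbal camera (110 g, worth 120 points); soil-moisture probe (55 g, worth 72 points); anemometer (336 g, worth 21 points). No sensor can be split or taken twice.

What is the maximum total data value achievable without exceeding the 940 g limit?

By data value per g: soil-moisture probe 1.31, gimbal camera 1.09, hyperspectral sensor 0.32 lead.
Greedy by ratio would take radiometer + hyperspectral sensor + gimbal camera + soil-moisture probe: 615 g used, total 281.
Dropping hyperspectral sensor frees 50 g; slotting in UV sensor (361 g) lifts the total to 289 at 926 g.
Runner-up radiometer + gimbal camera + soil-moisture probe + anemometer tops out at 286.

289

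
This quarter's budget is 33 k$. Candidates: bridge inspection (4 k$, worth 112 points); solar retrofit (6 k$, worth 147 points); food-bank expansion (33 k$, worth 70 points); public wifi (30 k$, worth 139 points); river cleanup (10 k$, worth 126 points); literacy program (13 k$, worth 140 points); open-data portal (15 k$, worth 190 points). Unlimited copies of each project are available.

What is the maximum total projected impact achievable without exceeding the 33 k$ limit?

896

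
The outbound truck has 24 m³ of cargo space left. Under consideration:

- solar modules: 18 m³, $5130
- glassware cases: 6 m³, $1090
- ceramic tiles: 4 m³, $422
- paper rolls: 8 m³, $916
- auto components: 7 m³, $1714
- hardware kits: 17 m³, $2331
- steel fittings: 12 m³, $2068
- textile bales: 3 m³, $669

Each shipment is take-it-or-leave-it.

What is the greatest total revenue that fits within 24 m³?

Density check — solar modules 285.00, auto components 244.86, textile bales 223.00, glassware cases 181.67 are the best per m³.
Filling by ratio: solar modules + textile bales for 5799, with 3 m³ left unused.
Dropping textile bales frees 3 m³; slotting in glassware cases (6 m³) lifts the total to 6220 at 24 m³.
Runner-up solar modules + textile bales tops out at 5799.

6220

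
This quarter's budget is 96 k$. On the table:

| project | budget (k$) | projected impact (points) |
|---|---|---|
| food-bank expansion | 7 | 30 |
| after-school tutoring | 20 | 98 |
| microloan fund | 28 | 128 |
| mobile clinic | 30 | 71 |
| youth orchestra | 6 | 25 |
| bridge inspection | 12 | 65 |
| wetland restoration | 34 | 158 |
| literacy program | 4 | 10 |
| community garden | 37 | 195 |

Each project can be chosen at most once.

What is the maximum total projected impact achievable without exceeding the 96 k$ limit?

473

Taking the top-ratio projects first gives food-bank expansion + after-school tutoring + youth orchestra + bridge inspection + literacy program + community garden for 423 (86 k$).
Replace after-school tutoring and literacy program with wetland restoration: the trade gains 50 net, giving 473 at 96 k$.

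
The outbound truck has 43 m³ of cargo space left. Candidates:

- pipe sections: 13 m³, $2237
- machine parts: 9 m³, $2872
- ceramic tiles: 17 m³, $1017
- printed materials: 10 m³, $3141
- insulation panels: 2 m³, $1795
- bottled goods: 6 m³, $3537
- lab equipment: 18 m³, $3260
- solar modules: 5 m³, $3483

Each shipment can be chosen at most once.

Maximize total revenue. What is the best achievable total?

Filling by ratio: machine parts + printed materials + insulation panels + bottled goods + solar modules for 14828, with 11 m³ left unused.
Dropping insulation panels frees 2 m³; slotting in pipe sections (13 m³) lifts the total to 15270 at 43 m³.
Runner-up printed materials + insulation panels + bottled goods + lab equipment + solar modules tops out at 15216.

15270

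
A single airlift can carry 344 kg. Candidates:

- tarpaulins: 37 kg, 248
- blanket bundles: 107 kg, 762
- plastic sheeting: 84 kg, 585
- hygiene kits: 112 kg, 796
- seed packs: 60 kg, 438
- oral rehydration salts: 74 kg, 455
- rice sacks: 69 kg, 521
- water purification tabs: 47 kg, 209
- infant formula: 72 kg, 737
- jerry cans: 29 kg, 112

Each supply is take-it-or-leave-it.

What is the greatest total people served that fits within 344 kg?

2639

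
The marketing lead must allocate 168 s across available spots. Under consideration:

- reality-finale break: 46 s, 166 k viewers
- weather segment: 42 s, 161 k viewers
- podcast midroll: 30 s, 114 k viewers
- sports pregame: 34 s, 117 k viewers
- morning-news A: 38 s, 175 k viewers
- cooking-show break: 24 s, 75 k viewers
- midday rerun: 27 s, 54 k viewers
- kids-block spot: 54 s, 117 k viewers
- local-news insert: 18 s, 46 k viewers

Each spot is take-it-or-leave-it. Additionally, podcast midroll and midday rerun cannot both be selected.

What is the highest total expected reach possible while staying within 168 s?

Taking the top-ratio spots first gives reality-finale break + weather segment + podcast midroll + morning-news A for 616 (156 s).
Dropping reality-finale break frees 46 s; slotting in sports pregame + cooking-show break (58 s) lifts the total to 642 at 168 s.

642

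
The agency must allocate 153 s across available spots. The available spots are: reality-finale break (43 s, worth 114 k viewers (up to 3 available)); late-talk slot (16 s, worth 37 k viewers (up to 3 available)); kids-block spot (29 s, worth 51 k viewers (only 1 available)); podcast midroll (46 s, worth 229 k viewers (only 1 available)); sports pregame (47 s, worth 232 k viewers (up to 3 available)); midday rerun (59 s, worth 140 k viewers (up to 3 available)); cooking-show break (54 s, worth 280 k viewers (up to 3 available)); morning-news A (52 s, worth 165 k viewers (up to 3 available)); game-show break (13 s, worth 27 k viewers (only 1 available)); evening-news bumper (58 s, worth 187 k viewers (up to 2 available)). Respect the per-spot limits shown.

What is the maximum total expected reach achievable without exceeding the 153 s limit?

744

Taking the top-ratio spots first gives reality-finale break + 2×cooking-show break for 674 (151 s).
The 97 s tied up in reality-finale break and cooking-show break is better spent on 2×sports pregame — total rises to 744 (148 s).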